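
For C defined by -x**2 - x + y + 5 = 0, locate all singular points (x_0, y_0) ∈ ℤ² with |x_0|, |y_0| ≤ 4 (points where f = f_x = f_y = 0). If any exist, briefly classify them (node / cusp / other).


No singular points in the scanned grid; C is smooth there.

Compute partial derivatives:
  f_x = -2*x - 1.
  f_y = 1.
f_y = 1 is a nonzero constant, so f_y never vanishes: no point (x, y) can satisfy f = f_x = f_y = 0. In particular no (x, y) ∈ {−4, ..., 4}² is singular; the curve is smooth.


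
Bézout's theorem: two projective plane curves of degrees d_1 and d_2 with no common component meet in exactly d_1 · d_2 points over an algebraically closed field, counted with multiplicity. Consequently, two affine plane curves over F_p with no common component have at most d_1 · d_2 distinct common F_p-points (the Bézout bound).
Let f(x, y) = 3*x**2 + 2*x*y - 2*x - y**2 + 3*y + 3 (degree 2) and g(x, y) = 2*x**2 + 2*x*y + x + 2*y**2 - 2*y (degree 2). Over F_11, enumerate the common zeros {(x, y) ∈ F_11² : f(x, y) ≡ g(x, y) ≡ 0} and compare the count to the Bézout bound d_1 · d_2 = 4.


Common zeros: {(5, 7)}; count = 1; Bézout bound = 4.

deg(f) = 2, deg(g) = 2, so Bézout bound = 4.
Scan x ∈ F_11. For each x, list the y ∈ F_11 with f(x, y) ≡ 0 and those with g(x, y) ≡ 0 (mod 11); the common zeros in that column are the intersection.
  x = 0: f ≡ 0 at y ∈ ∅; g ≡ 0 at y ∈ {0, 1}; common: ∅.
  x = 1: f ≡ 0 at y ∈ ∅; g ≡ 0 at y ∈ {2, 9}; common: ∅.
  x = 2: f ≡ 0 at y ∈ {0, 7}; g ≡ 0 at y ∈ {2, 8}; common: ∅.
  x = 3: f ≡ 0 at y ∈ {4, 5}; g ≡ 0 at y ∈ ∅; common: ∅.
  x = 4: f ≡ 0 at y ∈ ∅; g ≡ 0 at y ∈ {1, 7}; common: ∅.
  x = 5: f ≡ 0 at y ∈ {6, 7}; g ≡ 0 at y ∈ {0, 7}; common: {7}.
  x = 6: f ≡ 0 at y ∈ {0, 4}; g ≡ 0 at y ∈ {8, 9}; common: ∅.
  x = 7: f ≡ 0 at y ∈ ∅; g ≡ 0 at y ∈ ∅; common: ∅.
  x = 8: f ≡ 0 at y ∈ ∅; g ≡ 0 at y ∈ ∅; common: ∅.
  x = 9: f ≡ 0 at y ∈ {5}; g ≡ 0 at y ∈ ∅; common: ∅.
  x = 10: f ≡ 0 at y ∈ {6}; g ≡ 0 at y ∈ ∅; common: ∅.
Collecting: common zeros = {(5, 7)}, so the count is 1.
Comparison with the Bézout bound: 1 ≤ 4 = deg(f)·deg(g), as expected for curves with no common component (the affine F_11-count falls short of the bound because intersections may lie at infinity, over extension fields, or carry multiplicity).


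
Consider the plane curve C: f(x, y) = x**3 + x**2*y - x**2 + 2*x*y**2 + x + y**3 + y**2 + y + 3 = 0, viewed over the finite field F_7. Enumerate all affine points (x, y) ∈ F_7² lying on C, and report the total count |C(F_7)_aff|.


Affine F_7-points: {(0, 3), (1, 2), (3, 1), (4, 2), (4, 5), (6, 0), (6, 4)}; count = 7.

For each of the 49 pairs (x, y) ∈ F_7², evaluate f(x, y) mod 7. Record the zeros.
  x = 0: [0↦3, 1↦6, 2↦3, 3↦0, 4↦3, 5↦4, 6↦2]  zeros at y ∈ {3}
  x = 1: [0↦4, 1↦3, 2↦0, 3↦1, 4↦5, 5↦4, 6↦4]  zeros at y ∈ {2}
  x = 2: [0↦2, 1↦6, 2↦5, 3↦5, 4↦5, 5↦4, 6↦1]  zeros at y ∈ ∅
  x = 3: [0↦3, 1↦0, 2↦3, 3↦4, 4↦2, 5↦3, 6↦6]  zeros at y ∈ {1}
  x = 4: [0↦6, 1↦5, 2↦0, 3↦4, 4↦2, 5↦0, 6↦4]  zeros at y ∈ {2, 5}
  x = 5: [0↦3, 1↦6, 2↦2, 3↦4, 4↦4, 5↦1, 6↦1]  zeros at y ∈ ∅
  x = 6: [0↦0, 1↦2, 2↦1, 3↦3, 4↦0, 5↦5, 6↦3]  zeros at y ∈ {0, 4}
Collecting zeros: affine points = {(0, 3), (1, 2), (3, 1), (4, 2), (4, 5), (6, 0), (6, 4)}.
Total count |C(F_7)_aff| = 7.


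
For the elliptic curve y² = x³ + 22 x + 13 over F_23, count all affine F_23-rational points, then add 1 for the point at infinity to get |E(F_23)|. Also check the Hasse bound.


Affine points = {(0, 6), (0, 17), (1, 6), (1, 17), (4, 2), (4, 21), (5, 8), (5, 15), (6, 4), (6, 19), (7, 2), (7, 21), (12, 2), (12, 21), (13, 9), (13, 14), (14, 11), (14, 12), (18, 10), (18, 13), (20, 9), (20, 14), (22, 6), (22, 17)}; affine count = 24; |E(F_23)| = 25.

Discriminant check: Δ ∝ 4a³ + 27b² = 4·22³ + 27·13² = 4·10648 + 27·169 ≡ 5 (mod 23). Nonzero ⇒ E is nonsingular.
For each x ∈ F_23, compute rhs = x³ + 22·x + 13 mod 23, then count y ∈ F_23 with y² ≡ rhs.
  x = 0: rhs = 13, matching y values: 6, 17 (2 points).
  x = 1: rhs = 13, matching y values: 6, 17 (2 points).
  x = 2: rhs = 19, matching y values: none (0 points).
  x = 3: rhs = 14, matching y values: none (0 points).
  x = 4: rhs = 4, matching y values: 2, 21 (2 points).
  x = 5: rhs = 18, matching y values: 8, 15 (2 points).
  x = 6: rhs = 16, matching y values: 4, 19 (2 points).
  x = 7: rhs = 4, matching y values: 2, 21 (2 points).
  x = 8: rhs = 11, matching y values: none (0 points).
  x = 9: rhs = 20, matching y values: none (0 points).
  x = 10: rhs = 14, matching y values: none (0 points).
  x = 11: rhs = 22, matching y values: none (0 points).
  x = 12: rhs = 4, matching y values: 2, 21 (2 points).
  x = 13: rhs = 12, matching y values: 9, 14 (2 points).
  x = 14: rhs = 6, matching y values: 11, 12 (2 points).
  x = 15: rhs = 15, matching y values: none (0 points).
  x = 16: rhs = 22, matching y values: none (0 points).
  x = 17: rhs = 10, matching y values: none (0 points).
  x = 18: rhs = 8, matching y values: 10, 13 (2 points).
  x = 19: rhs = 22, matching y values: none (0 points).
  x = 20: rhs = 12, matching y values: 9, 14 (2 points).
  x = 21: rhs = 7, matching y values: none (0 points).
  x = 22: rhs = 13, matching y values: 6, 17 (2 points).
Total affine count: 24.
Full point count |E(F_23)| = 24 + 1 = 25.
Hasse bound: |25 − (23+1)| = |1| = 1 ≤ 2√23 ≈ 9.5917 ✓.


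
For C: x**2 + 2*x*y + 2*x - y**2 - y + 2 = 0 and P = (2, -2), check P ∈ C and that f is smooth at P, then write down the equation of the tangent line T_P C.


Tangent line at P: 2*x + 7*y + 10 = 0.

Step 1: f(2, -2) = 0, so P lies on C.
Step 2: partial derivatives
  f_x(x, y) = 2*x + 2*y + 2, f_y(x, y) = 2*x - 2*y - 1.
  f_x(P) = 2, f_y(P) = 7 (gradient nonzero, so P is smooth).
Step 3: tangent line at P: 2·(x − 2) + 7·(y − -2) = 0.
Expanding: 2*x + 7*y + 10 = 0.


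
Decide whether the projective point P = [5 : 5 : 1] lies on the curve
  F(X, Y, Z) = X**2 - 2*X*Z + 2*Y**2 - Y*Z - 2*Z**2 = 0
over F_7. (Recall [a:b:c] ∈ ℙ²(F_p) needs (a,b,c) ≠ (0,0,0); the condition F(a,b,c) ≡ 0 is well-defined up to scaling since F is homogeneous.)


F(5,5,1) ≡ 2 (mod 7); P is NOT on the curve.

Evaluate F(5, 5, 1) term-by-term (mod 7).
  X**2 ↦ 1·25·1·1 = 25
  -2*X*Z ↦ -2·5·1·1 = -10
  2*Y**2 ↦ 2·1·25·1 = 50
  -Y*Z ↦ -1·1·5·1 = -5
  -2*Z**2 ↦ -2·1·1·1 = -2
Sum: F(5, 5, 1) = (25) + (-10) + (50) + (-5) + (-2) = 58.
Reducing mod 7: 58 ≡ 2 (mod 7).
Since F(a, b, c) ≡ 2 ≠ 0 (mod 7), P does NOT lie on the curve.


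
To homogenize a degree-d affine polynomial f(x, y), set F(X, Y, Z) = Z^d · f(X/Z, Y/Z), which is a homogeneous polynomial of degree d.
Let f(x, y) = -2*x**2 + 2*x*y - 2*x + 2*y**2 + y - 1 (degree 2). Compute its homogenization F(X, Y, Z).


F(X, Y, Z) = -2*X**2 + 2*X*Y - 2*X*Z + 2*Y**2 + Y*Z - Z**2

deg(f) = 2.
Substitute x = X/Z, y = Y/Z into f, then multiply by Z^2.
  monomial -2·x^2·y^0 ↦ -2·X^2·Y^0·Z^0.
  monomial 2·x^1·y^1 ↦ 2·X^1·Y^1·Z^0.
  monomial -2·x^1·y^0 ↦ -2·X^1·Y^0·Z^1.
  monomial 2·x^0·y^2 ↦ 2·X^0·Y^2·Z^0.
  monomial 1·x^0·y^1 ↦ 1·X^0·Y^1·Z^1.
  monomial -1·x^0·y^0 ↦ -1·X^0·Y^0·Z^2.
Collecting: F(X, Y, Z) = -2*X**2 + 2*X*Y - 2*X*Z + 2*Y**2 + Y*Z - Z**2.


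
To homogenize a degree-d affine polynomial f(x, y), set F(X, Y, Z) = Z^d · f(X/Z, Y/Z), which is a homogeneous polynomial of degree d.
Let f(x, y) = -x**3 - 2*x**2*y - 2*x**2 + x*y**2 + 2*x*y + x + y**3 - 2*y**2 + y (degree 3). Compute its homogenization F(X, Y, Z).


F(X, Y, Z) = -X**3 - 2*X**2*Y - 2*X**2*Z + X*Y**2 + 2*X*Y*Z + X*Z**2 + Y**3 - 2*Y**2*Z + Y*Z**2

deg(f) = 3.
Substitute x = X/Z, y = Y/Z into f, then multiply by Z^3.
  monomial -1·x^3·y^0 ↦ -1·X^3·Y^0·Z^0.
  monomial -2·x^2·y^1 ↦ -2·X^2·Y^1·Z^0.
  monomial -2·x^2·y^0 ↦ -2·X^2·Y^0·Z^1.
  monomial 1·x^1·y^2 ↦ 1·X^1·Y^2·Z^0.
  monomial 2·x^1·y^1 ↦ 2·X^1·Y^1·Z^1.
  monomial 1·x^1·y^0 ↦ 1·X^1·Y^0·Z^2.
  monomial 1·x^0·y^3 ↦ 1·X^0·Y^3·Z^0.
  monomial -2·x^0·y^2 ↦ -2·X^0·Y^2·Z^1.
  monomial 1·x^0·y^1 ↦ 1·X^0·Y^1·Z^2.
Collecting: F(X, Y, Z) = -X**3 - 2*X**2*Y - 2*X**2*Z + X*Y**2 + 2*X*Y*Z + X*Z**2 + Y**3 - 2*Y**2*Z + Y*Z**2.


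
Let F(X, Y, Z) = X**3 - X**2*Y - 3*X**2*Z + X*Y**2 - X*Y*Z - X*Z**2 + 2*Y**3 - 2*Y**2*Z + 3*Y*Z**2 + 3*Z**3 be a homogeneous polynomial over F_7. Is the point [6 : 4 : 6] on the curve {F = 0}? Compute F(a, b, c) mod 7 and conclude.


F(6,4,6) ≡ 1 (mod 7); P is NOT on the curve.

Evaluate F(6, 4, 6) term-by-term (mod 7).
  X**3 ↦ 1·216·1·1 = 216
  -X**2*Y ↦ -1·36·4·1 = -144
  -3*X**2*Z ↦ -3·36·1·6 = -648
  X*Y**2 ↦ 1·6·16·1 = 96
  -X*Y*Z ↦ -1·6·4·6 = -144
  -X*Z**2 ↦ -1·6·1·36 = -216
  2*Y**3 ↦ 2·1·64·1 = 128
  -2*Y**2*Z ↦ -2·1·16·6 = -192
  3*Y*Z**2 ↦ 3·1·4·36 = 432
  3*Z**3 ↦ 3·1·1·216 = 648
Sum: F(6, 4, 6) = (216) + (-144) + (-648) + (96) + (-144) + (-216) + (128) + (-192) + (432) + (648) = 176.
Reducing mod 7: 176 ≡ 1 (mod 7).
Since F(a, b, c) ≡ 1 ≠ 0 (mod 7), P does NOT lie on the curve.


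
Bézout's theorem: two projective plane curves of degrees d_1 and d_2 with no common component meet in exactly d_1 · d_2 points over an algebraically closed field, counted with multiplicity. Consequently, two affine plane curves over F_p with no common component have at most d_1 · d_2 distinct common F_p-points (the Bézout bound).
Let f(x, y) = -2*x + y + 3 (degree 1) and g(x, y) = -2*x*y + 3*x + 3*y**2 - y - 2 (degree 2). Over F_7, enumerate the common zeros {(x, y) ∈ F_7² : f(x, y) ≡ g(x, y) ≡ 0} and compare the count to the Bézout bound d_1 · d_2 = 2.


Common zeros: {(0, 4), (1, 6)}; count = 2; Bézout bound = 2.

deg(f) = 1, deg(g) = 2, so Bézout bound = 2.
Scan x ∈ F_7. For each x, list the y ∈ F_7 with f(x, y) ≡ 0 and those with g(x, y) ≡ 0 (mod 7); the common zeros in that column are the intersection.
  x = 0: f ≡ 0 at y ∈ {4}; g ≡ 0 at y ∈ {1, 4}; common: {4}.
  x = 1: f ≡ 0 at y ∈ {6}; g ≡ 0 at y ∈ {2, 6}; common: {6}.
  x = 2: f ≡ 0 at y ∈ {1}; g ≡ 0 at y ∈ ∅; common: ∅.
  x = 3: f ≡ 0 at y ∈ {3}; g ≡ 0 at y ∈ {0}; common: ∅.
  x = 4: f ≡ 0 at y ∈ {5}; g ≡ 0 at y ∈ ∅; common: ∅.
  x = 5: f ≡ 0 at y ∈ {0}; g ≡ 0 at y ∈ {3}; common: ∅.
  x = 6: f ≡ 0 at y ∈ {2}; g ≡ 0 at y ∈ ∅; common: ∅.
Collecting: common zeros = {(0, 4), (1, 6)}, so the count is 2.
Comparison with the Bézout bound: 2 ≤ 2 = deg(f)·deg(g), as expected for curves with no common component (the bound is attained).


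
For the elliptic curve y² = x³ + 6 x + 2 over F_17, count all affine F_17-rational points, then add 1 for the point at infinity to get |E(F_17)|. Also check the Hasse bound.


Affine points = {(0, 6), (0, 11), (1, 3), (1, 14), (3, 8), (3, 9), (5, 2), (5, 15), (6, 4), (6, 13), (7, 8), (7, 9), (8, 1), (8, 16), (10, 5), (10, 12), (12, 0), (13, 4), (13, 13), (14, 5), (14, 12), (15, 4), (15, 13)}; affine count = 23; |E(F_17)| = 24.

Discriminant check: Δ ∝ 4a³ + 27b² = 4·6³ + 27·2² = 4·216 + 27·4 ≡ 3 (mod 17). Nonzero ⇒ E is nonsingular.
For each x ∈ F_17, compute rhs = x³ + 6·x + 2 mod 17, then count y ∈ F_17 with y² ≡ rhs.
  x = 0: rhs = 2, matching y values: 6, 11 (2 points).
  x = 1: rhs = 9, matching y values: 3, 14 (2 points).
  x = 2: rhs = 5, matching y values: none (0 points).
  x = 3: rhs = 13, matching y values: 8, 9 (2 points).
  x = 4: rhs = 5, matching y values: none (0 points).
  x = 5: rhs = 4, matching y values: 2, 15 (2 points).
  x = 6: rhs = 16, matching y values: 4, 13 (2 points).
  x = 7: rhs = 13, matching y values: 8, 9 (2 points).
  x = 8: rhs = 1, matching y values: 1, 16 (2 points).
  x = 9: rhs = 3, matching y values: none (0 points).
  x = 10: rhs = 8, matching y values: 5, 12 (2 points).
  x = 11: rhs = 5, matching y values: none (0 points).
  x = 12: rhs = 0, matching y values: 0 (1 points).
  x = 13: rhs = 16, matching y values: 4, 13 (2 points).
  x = 14: rhs = 8, matching y values: 5, 12 (2 points).
  x = 15: rhs = 16, matching y values: 4, 13 (2 points).
  x = 16: rhs = 12, matching y values: none (0 points).
Total affine count: 23.
Full point count |E(F_17)| = 23 + 1 = 24.
Hasse bound: |24 − (17+1)| = |6| = 6 ≤ 2√17 ≈ 8.2462 ✓.


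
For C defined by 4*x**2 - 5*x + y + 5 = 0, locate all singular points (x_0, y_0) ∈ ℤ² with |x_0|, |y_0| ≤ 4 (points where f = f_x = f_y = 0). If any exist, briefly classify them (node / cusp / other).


No singular points in the scanned grid; C is smooth there.

Compute partial derivatives:
  f_x = 8*x - 5.
  f_y = 1.
f_y = 1 is a nonzero constant, so f_y never vanishes: no point (x, y) can satisfy f = f_x = f_y = 0. In particular no (x, y) ∈ {−4, ..., 4}² is singular; the curve is smooth.


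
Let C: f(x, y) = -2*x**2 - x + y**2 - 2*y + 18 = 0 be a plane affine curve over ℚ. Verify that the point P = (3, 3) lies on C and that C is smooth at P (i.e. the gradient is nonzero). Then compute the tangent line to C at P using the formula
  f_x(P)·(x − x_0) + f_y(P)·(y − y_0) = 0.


Tangent line at P: -13*x + 4*y + 27 = 0.

Step 1: f(3, 3) = 0, so P lies on C.
Step 2: partial derivatives
  f_x(x, y) = -4*x - 1, f_y(x, y) = 2*y - 2.
  f_x(P) = -13, f_y(P) = 4 (gradient nonzero, so P is smooth).
Step 3: tangent line at P: -13·(x − 3) + 4·(y − 3) = 0.
Expanding: -13*x + 4*y + 27 = 0.


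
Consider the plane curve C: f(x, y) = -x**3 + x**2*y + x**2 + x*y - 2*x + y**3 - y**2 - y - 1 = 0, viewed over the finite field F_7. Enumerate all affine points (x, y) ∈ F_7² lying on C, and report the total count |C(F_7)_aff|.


Affine F_7-points: {(0, 3), (1, 4), (3, 1), (5, 2), (6, 5)}; count = 5.

For each of the 49 pairs (x, y) ∈ F_7², evaluate f(x, y) mod 7. Record the zeros.
  x = 0: [0↦6, 1↦5, 2↦1, 3↦0, 4↦1, 5↦3, 6↦5]  zeros at y ∈ {3}
  x = 1: [0↦4, 1↦5, 2↦3, 3↦4, 4↦0, 5↦4, 6↦1]  zeros at y ∈ {4}
  x = 2: [0↦5, 1↦3, 2↦5, 3↦3, 4↦3, 5↦4, 6↦5]  zeros at y ∈ ∅
  x = 3: [0↦3, 1↦0, 2↦1, 3↦5, 4↦4, 5↦4, 6↦4]  zeros at y ∈ {1}
  x = 4: [0↦6, 1↦4, 2↦6, 3↦4, 4↦4, 5↦5, 6↦6]  zeros at y ∈ ∅
  x = 5: [0↦1, 1↦2, 2↦0, 3↦1, 4↦4, 5↦1, 6↦5]  zeros at y ∈ {2}
  x = 6: [0↦3, 1↦2, 2↦5, 3↦4, 4↦5, 5↦0, 6↦2]  zeros at y ∈ {5}
Collecting zeros: affine points = {(0, 3), (1, 4), (3, 1), (5, 2), (6, 5)}.
Total count |C(F_7)_aff| = 5.


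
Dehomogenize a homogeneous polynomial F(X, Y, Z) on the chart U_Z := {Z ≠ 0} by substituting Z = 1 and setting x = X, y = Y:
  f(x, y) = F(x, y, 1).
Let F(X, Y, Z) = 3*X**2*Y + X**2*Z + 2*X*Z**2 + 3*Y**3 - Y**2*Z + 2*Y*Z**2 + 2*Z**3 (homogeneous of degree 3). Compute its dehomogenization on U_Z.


f(x, y) = 3*x**2*y + x**2 + 2*x + 3*y**3 - y**2 + 2*y + 2

On U_Z we set Z = 1. Each monomial c·X^i·Y^j·Z^k in F becomes c·x^i·y^j·1^k = c·x^i·y^j.
Substituting Z = 1: F(X, Y, 1) = 3*x**2*y + x**2 + 2*x + 3*y**3 - y**2 + 2*y + 2.
Note: deg(f) ≤ deg(F) = 3; strict inequality happens when F is divisible by Z (lost terms).


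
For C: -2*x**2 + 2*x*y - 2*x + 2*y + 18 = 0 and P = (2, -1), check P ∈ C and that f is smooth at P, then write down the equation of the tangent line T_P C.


Tangent line at P: -12*x + 6*y + 30 = 0.

Step 1: f(2, -1) = 0, so P lies on C.
Step 2: partial derivatives
  f_x(x, y) = -4*x + 2*y - 2, f_y(x, y) = 2*x + 2.
  f_x(P) = -12, f_y(P) = 6 (gradient nonzero, so P is smooth).
Step 3: tangent line at P: -12·(x − 2) + 6·(y − -1) = 0.
Expanding: -12*x + 6*y + 30 = 0.


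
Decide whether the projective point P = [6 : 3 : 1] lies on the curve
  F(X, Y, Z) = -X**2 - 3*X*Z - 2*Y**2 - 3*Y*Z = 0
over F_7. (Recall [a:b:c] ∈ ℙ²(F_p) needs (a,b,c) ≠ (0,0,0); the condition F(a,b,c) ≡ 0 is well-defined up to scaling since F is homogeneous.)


F(6,3,1) ≡ 3 (mod 7); P is NOT on the curve.

Evaluate F(6, 3, 1) term-by-term (mod 7).
  -X**2 ↦ -1·36·1·1 = -36
  -3*X*Z ↦ -3·6·1·1 = -18
  -2*Y**2 ↦ -2·1·9·1 = -18
  -3*Y*Z ↦ -3·1·3·1 = -9
Sum: F(6, 3, 1) = (-36) + (-18) + (-18) + (-9) = -81.
Reducing mod 7: -81 ≡ 3 (mod 7).
Since F(a, b, c) ≡ 3 ≠ 0 (mod 7), P does NOT lie on the curve.


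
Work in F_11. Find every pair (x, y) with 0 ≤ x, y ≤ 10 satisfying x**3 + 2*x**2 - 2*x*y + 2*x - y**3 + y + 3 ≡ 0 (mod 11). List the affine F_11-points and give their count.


Affine F_11-points: {(1, 3), (2, 7), (4, 1), (5, 4), (5, 8), (5, 10), (6, 8), (9, 6), (9, 8), (10, 2), (10, 10)}; count = 11.

For each of the 121 pairs (x, y) ∈ F_11², evaluate f(x, y) mod 11. Record the zeros.
  x = 0: [0↦3, 1↦3, 2↦8, 3↦1, 4↦9, 5↦4, 6↦2, 7↦8, 8↦5, 9↦9, 10↦3]  zeros at y ∈ ∅
  x = 1: [0↦8, 1↦6, 2↦9, 3↦0, 4↦6, 5↦10, 6↦6, 7↦10, 8↦5, 9↦7, 10↦10]  zeros at y ∈ {3}
  x = 2: [0↦1, 1↦8, 2↦9, 3↦9, 4↦2, 5↦4, 6↦9, 7↦0, 8↦4, 9↦4, 10↦5]  zeros at y ∈ {7}
  x = 3: [0↦10, 1↦4, 2↦3, 3↦1, 4↦3, 5↦3, 6↦6, 7↦6, 8↦8, 9↦6, 10↦5]  zeros at y ∈ ∅
  x = 4: [0↦8, 1↦0, 2↦8, 3↦4, 4↦4, 5↦2, 6↦3, 7↦1, 8↦1, 9↦8, 10↦5]  zeros at y ∈ {1}
  x = 5: [0↦1, 1↦2, 2↦8, 3↦2, 4↦0, 5↦7, 6↦6, 7↦2, 8↦0, 9↦5, 10↦0]  zeros at y ∈ {4, 8, 10}
  x = 6: [0↦6, 1↦5, 2↦9, 3↦1, 4↦8, 5↦2, 6↦10, 7↦4, 8↦0, 9↦3, 10↦7]  zeros at y ∈ {8}
  x = 7: [0↦7, 1↦4, 2↦6, 3↦7, 4↦1, 5↦4, 6↦10, 7↦2, 8↦7, 9↦8, 10↦10]  zeros at y ∈ ∅
  x = 8: [0↦10, 1↦5, 2↦5, 3↦4, 4↦7, 5↦8, 6↦1, 7↦2, 8↦5, 9↦4, 10↦4]  zeros at y ∈ ∅
  x = 9: [0↦10, 1↦3, 2↦1, 3↦9, 4↦10, 5↦9, 6↦0, 7↦10, 8↦0, 9↦8, 10↦6]  zeros at y ∈ {6, 8}
  x = 10: [0↦2, 1↦4, 2↦0, 3↦6, 4↦5, 5↦2, 6↦2, 7↦10, 8↦9, 9↦4, 10↦0]  zeros at y ∈ {2, 10}
Collecting zeros: affine points = {(1, 3), (2, 7), (4, 1), (5, 4), (5, 8), (5, 10), (6, 8), (9, 6), (9, 8), (10, 2), (10, 10)}.
Total count |C(F_11)_aff| = 11.


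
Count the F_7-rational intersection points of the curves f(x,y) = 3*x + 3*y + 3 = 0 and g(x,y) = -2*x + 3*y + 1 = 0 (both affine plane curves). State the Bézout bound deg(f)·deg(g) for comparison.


Common zeros: {(1, 5)}; count = 1; Bézout bound = 1.

deg(f) = 1, deg(g) = 1, so Bézout bound = 1.
Scan x ∈ F_7. For each x, list the y ∈ F_7 with f(x, y) ≡ 0 and those with g(x, y) ≡ 0 (mod 7); the common zeros in that column are the intersection.
  x = 0: f ≡ 0 at y ∈ {6}; g ≡ 0 at y ∈ {2}; common: ∅.
  x = 1: f ≡ 0 at y ∈ {5}; g ≡ 0 at y ∈ {5}; common: {5}.
  x = 2: f ≡ 0 at y ∈ {4}; g ≡ 0 at y ∈ {1}; common: ∅.
  x = 3: f ≡ 0 at y ∈ {3}; g ≡ 0 at y ∈ {4}; common: ∅.
  x = 4: f ≡ 0 at y ∈ {2}; g ≡ 0 at y ∈ {0}; common: ∅.
  x = 5: f ≡ 0 at y ∈ {1}; g ≡ 0 at y ∈ {3}; common: ∅.
  x = 6: f ≡ 0 at y ∈ {0}; g ≡ 0 at y ∈ {6}; common: ∅.
Collecting: common zeros = {(1, 5)}, so the count is 1.
Comparison with the Bézout bound: 1 ≤ 1 = deg(f)·deg(g), as expected for curves with no common component (the bound is attained).


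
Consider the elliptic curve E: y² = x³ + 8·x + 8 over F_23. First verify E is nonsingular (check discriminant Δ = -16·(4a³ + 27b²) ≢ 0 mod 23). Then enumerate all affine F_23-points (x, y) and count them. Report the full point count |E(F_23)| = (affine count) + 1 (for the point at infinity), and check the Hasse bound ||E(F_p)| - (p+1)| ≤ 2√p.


Affine points = {(0, 10), (0, 13), (2, 3), (2, 20), (3, 6), (3, 17), (4, 9), (4, 14), (5, 9), (5, 14), (7, 4), (7, 19), (8, 3), (8, 20), (9, 2), (9, 21), (11, 1), (11, 22), (13, 3), (13, 20), (14, 9), (14, 14), (16, 0), (18, 2), (18, 21), (19, 2), (19, 21), (20, 7), (20, 16)}; affine count = 29; |E(F_23)| = 30.

Discriminant check: Δ ∝ 4a³ + 27b² = 4·8³ + 27·8² = 4·512 + 27·64 ≡ 4 (mod 23). Nonzero ⇒ E is nonsingular.
For each x ∈ F_23, compute rhs = x³ + 8·x + 8 mod 23, then count y ∈ F_23 with y² ≡ rhs.
  x = 0: rhs = 8, matching y values: 10, 13 (2 points).
  x = 1: rhs = 17, matching y values: none (0 points).
  x = 2: rhs = 9, matching y values: 3, 20 (2 points).
  x = 3: rhs = 13, matching y values: 6, 17 (2 points).
  x = 4: rhs = 12, matching y values: 9, 14 (2 points).
  x = 5: rhs = 12, matching y values: 9, 14 (2 points).
  x = 6: rhs = 19, matching y values: none (0 points).
  x = 7: rhs = 16, matching y values: 4, 19 (2 points).
  x = 8: rhs = 9, matching y values: 3, 20 (2 points).
  x = 9: rhs = 4, matching y values: 2, 21 (2 points).
  x = 10: rhs = 7, matching y values: none (0 points).
  x = 11: rhs = 1, matching y values: 1, 22 (2 points).
  x = 12: rhs = 15, matching y values: none (0 points).
  x = 13: rhs = 9, matching y values: 3, 20 (2 points).
  x = 14: rhs = 12, matching y values: 9, 14 (2 points).
  x = 15: rhs = 7, matching y values: none (0 points).
  x = 16: rhs = 0, matching y values: 0 (1 points).
  x = 17: rhs = 20, matching y values: none (0 points).
  x = 18: rhs = 4, matching y values: 2, 21 (2 points).
  x = 19: rhs = 4, matching y values: 2, 21 (2 points).
  x = 20: rhs = 3, matching y values: 7, 16 (2 points).
  x = 21: rhs = 7, matching y values: none (0 points).
  x = 22: rhs = 22, matching y values: none (0 points).
Total affine count: 29.
Full point count |E(F_23)| = 29 + 1 = 30.
Hasse bound: |30 − (23+1)| = |6| = 6 ≤ 2√23 ≈ 9.5917 ✓.


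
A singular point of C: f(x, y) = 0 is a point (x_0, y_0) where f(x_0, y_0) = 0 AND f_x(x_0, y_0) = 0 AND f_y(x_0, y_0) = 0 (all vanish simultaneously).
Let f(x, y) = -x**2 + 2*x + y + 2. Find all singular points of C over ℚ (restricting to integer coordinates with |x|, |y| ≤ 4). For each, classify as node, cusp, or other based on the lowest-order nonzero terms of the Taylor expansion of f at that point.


No singular points in the scanned grid; C is smooth there.

Compute partial derivatives:
  f_x = 2 - 2*x.
  f_y = 1.
f_y = 1 is a nonzero constant, so f_y never vanishes: no point (x, y) can satisfy f = f_x = f_y = 0. In particular no (x, y) ∈ {−4, ..., 4}² is singular; the curve is smooth.


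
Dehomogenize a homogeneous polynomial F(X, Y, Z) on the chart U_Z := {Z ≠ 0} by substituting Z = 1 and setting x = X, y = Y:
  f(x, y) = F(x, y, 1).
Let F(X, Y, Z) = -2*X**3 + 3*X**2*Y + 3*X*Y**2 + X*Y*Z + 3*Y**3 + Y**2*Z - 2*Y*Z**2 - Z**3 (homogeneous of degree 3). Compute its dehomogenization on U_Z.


f(x, y) = -2*x**3 + 3*x**2*y + 3*x*y**2 + x*y + 3*y**3 + y**2 - 2*y - 1

On U_Z we set Z = 1. Each monomial c·X^i·Y^j·Z^k in F becomes c·x^i·y^j·1^k = c·x^i·y^j.
Substituting Z = 1: F(X, Y, 1) = -2*x**3 + 3*x**2*y + 3*x*y**2 + x*y + 3*y**3 + y**2 - 2*y - 1.
Note: deg(f) ≤ deg(F) = 3; strict inequality happens when F is divisible by Z (lost terms).


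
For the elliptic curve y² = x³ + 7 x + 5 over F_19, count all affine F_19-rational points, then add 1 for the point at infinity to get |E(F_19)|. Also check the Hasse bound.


Affine points = {(0, 9), (0, 10), (6, 4), (6, 15), (7, 6), (7, 13), (10, 7), (10, 12), (11, 8), (11, 11), (14, 4), (14, 15), (18, 4), (18, 15)}; affine count = 14; |E(F_19)| = 15.

Discriminant check: Δ ∝ 4a³ + 27b² = 4·7³ + 27·5² = 4·343 + 27·25 ≡ 14 (mod 19). Nonzero ⇒ E is nonsingular.
For each x ∈ F_19, compute rhs = x³ + 7·x + 5 mod 19, then count y ∈ F_19 with y² ≡ rhs.
  x = 0: rhs = 5, matching y values: 9, 10 (2 points).
  x = 1: rhs = 13, matching y values: none (0 points).
  x = 2: rhs = 8, matching y values: none (0 points).
  x = 3: rhs = 15, matching y values: none (0 points).
  x = 4: rhs = 2, matching y values: none (0 points).
  x = 5: rhs = 13, matching y values: none (0 points).
  x = 6: rhs = 16, matching y values: 4, 15 (2 points).
  x = 7: rhs = 17, matching y values: 6, 13 (2 points).
  x = 8: rhs = 3, matching y values: none (0 points).
  x = 9: rhs = 18, matching y values: none (0 points).
  x = 10: rhs = 11, matching y values: 7, 12 (2 points).
  x = 11: rhs = 7, matching y values: 8, 11 (2 points).
  x = 12: rhs = 12, matching y values: none (0 points).
  x = 13: rhs = 13, matching y values: none (0 points).
  x = 14: rhs = 16, matching y values: 4, 15 (2 points).
  x = 15: rhs = 8, matching y values: none (0 points).
  x = 16: rhs = 14, matching y values: none (0 points).
  x = 17: rhs = 2, matching y values: none (0 points).
  x = 18: rhs = 16, matching y values: 4, 15 (2 points).
Total affine count: 14.
Full point count |E(F_19)| = 14 + 1 = 15.
Hasse bound: |15 − (19+1)| = |-5| = 5 ≤ 2√19 ≈ 8.7178 ✓.


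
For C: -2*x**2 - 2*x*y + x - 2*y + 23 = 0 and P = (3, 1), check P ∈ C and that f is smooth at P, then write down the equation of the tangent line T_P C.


Tangent line at P: -13*x - 8*y + 47 = 0.

Step 1: f(3, 1) = 0, so P lies on C.
Step 2: partial derivatives
  f_x(x, y) = -4*x - 2*y + 1, f_y(x, y) = -2*x - 2.
  f_x(P) = -13, f_y(P) = -8 (gradient nonzero, so P is smooth).
Step 3: tangent line at P: -13·(x − 3) + -8·(y − 1) = 0.
Expanding: -13*x - 8*y + 47 = 0.


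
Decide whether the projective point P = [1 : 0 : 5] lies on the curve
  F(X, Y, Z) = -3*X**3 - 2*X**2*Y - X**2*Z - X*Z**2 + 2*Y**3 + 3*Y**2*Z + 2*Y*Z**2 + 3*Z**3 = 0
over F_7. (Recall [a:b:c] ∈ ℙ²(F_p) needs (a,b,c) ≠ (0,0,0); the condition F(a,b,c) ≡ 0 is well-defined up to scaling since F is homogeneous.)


F(1,0,5) ≡ 6 (mod 7); P is NOT on the curve.

Evaluate F(1, 0, 5) term-by-term (mod 7).
  -3*X**3 ↦ -3·1·1·1 = -3
  -2*X**2*Y ↦ -2·1·0·1 = 0
  -X**2*Z ↦ -1·1·1·5 = -5
  -X*Z**2 ↦ -1·1·1·25 = -25
  2*Y**3 ↦ 2·1·0·1 = 0
  3*Y**2*Z ↦ 3·1·0·5 = 0
  2*Y*Z**2 ↦ 2·1·0·25 = 0
  3*Z**3 ↦ 3·1·1·125 = 375
Sum: F(1, 0, 5) = (-3) + (0) + (-5) + (-25) + (0) + (0) + (0) + (375) = 342.
Reducing mod 7: 342 ≡ 6 (mod 7).
Since F(a, b, c) ≡ 6 ≠ 0 (mod 7), P does NOT lie on the curve.


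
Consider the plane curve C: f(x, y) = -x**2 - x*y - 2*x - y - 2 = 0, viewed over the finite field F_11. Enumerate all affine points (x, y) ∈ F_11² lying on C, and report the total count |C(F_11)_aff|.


Affine F_11-points: {(0, 9), (1, 3), (2, 4), (3, 4), (4, 8), (5, 3), (6, 7), (7, 7), (8, 8), (9, 2)}; count = 10.

For each of the 121 pairs (x, y) ∈ F_11², evaluate f(x, y) mod 11. Record the zeros.
  x = 0: [0↦9, 1↦8, 2↦7, 3↦6, 4↦5, 5↦4, 6↦3, 7↦2, 8↦1, 9↦0, 10↦10]  zeros at y ∈ {9}
  x = 1: [0↦6, 1↦4, 2↦2, 3↦0, 4↦9, 5↦7, 6↦5, 7↦3, 8↦1, 9↦10, 10↦8]  zeros at y ∈ {3}
  x = 2: [0↦1, 1↦9, 2↦6, 3↦3, 4↦0, 5↦8, 6↦5, 7↦2, 8↦10, 9↦7, 10↦4]  zeros at y ∈ {4}
  x = 3: [0↦5, 1↦1, 2↦8, 3↦4, 4↦0, 5↦7, 6↦3, 7↦10, 8↦6, 9↦2, 10↦9]  zeros at y ∈ {4}
  x = 4: [0↦7, 1↦2, 2↦8, 3↦3, 4↦9, 5↦4, 6↦10, 7↦5, 8↦0, 9↦6, 10↦1]  zeros at y ∈ {8}
  x = 5: [0↦7, 1↦1, 2↦6, 3↦0, 4↦5, 5↦10, 6↦4, 7↦9, 8↦3, 9↦8, 10↦2]  zeros at y ∈ {3}
  x = 6: [0↦5, 1↦9, 2↦2, 3↦6, 4↦10, 5↦3, 6↦7, 7↦0, 8↦4, 9↦8, 10↦1]  zeros at y ∈ {7}
  x = 7: [0↦1, 1↦4, 2↦7, 3↦10, 4↦2, 5↦5, 6↦8, 7↦0, 8↦3, 9↦6, 10↦9]  zeros at y ∈ {7}
  x = 8: [0↦6, 1↦8, 2↦10, 3↦1, 4↦3, 5↦5, 6↦7, 7↦9, 8↦0, 9↦2, 10↦4]  zeros at y ∈ {8}
  x = 9: [0↦9, 1↦10, 2↦0, 3↦1, 4↦2, 5↦3, 6↦4, 7↦5, 8↦6, 9↦7, 10↦8]  zeros at y ∈ {2}
  x = 10: [0↦10, 1↦10, 2↦10, 3↦10, 4↦10, 5↦10, 6↦10, 7↦10, 8↦10, 9↦10, 10↦10]  zeros at y ∈ ∅
Collecting zeros: affine points = {(0, 9), (1, 3), (2, 4), (3, 4), (4, 8), (5, 3), (6, 7), (7, 7), (8, 8), (9, 2)}.
Total count |C(F_11)_aff| = 10.


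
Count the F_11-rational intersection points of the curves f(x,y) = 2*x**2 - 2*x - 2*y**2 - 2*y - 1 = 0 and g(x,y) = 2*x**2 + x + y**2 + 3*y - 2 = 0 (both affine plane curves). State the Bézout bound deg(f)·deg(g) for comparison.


Common zeros: {(4, 2)}; count = 1; Bézout bound = 4.

deg(f) = 2, deg(g) = 2, so Bézout bound = 4.
Scan x ∈ F_11. For each x, list the y ∈ F_11 with f(x, y) ≡ 0 and those with g(x, y) ≡ 0 (mod 11); the common zeros in that column are the intersection.
  x = 0: f ≡ 0 at y ∈ ∅; g ≡ 0 at y ∈ ∅; common: ∅.
  x = 1: f ≡ 0 at y ∈ ∅; g ≡ 0 at y ∈ {2, 6}; common: ∅.
  x = 2: f ≡ 0 at y ∈ ∅; g ≡ 0 at y ∈ ∅; common: ∅.
  x = 3: f ≡ 0 at y ∈ {0, 10}; g ≡ 0 at y ∈ ∅; common: ∅.
  x = 4: f ≡ 0 at y ∈ {2, 8}; g ≡ 0 at y ∈ {2, 6}; common: {2}.
  x = 5: f ≡ 0 at y ∈ ∅; g ≡ 0 at y ∈ ∅; common: ∅.
  x = 6: f ≡ 0 at y ∈ {1, 9}; g ≡ 0 at y ∈ ∅; common: ∅.
  x = 7: f ≡ 0 at y ∈ ∅; g ≡ 0 at y ∈ {3, 5}; common: ∅.
  x = 8: f ≡ 0 at y ∈ {2, 8}; g ≡ 0 at y ∈ {9, 10}; common: ∅.
  x = 9: f ≡ 0 at y ∈ {0, 10}; g ≡ 0 at y ∈ {3, 5}; common: ∅.
  x = 10: f ≡ 0 at y ∈ ∅; g ≡ 0 at y ∈ ∅; common: ∅.
Collecting: common zeros = {(4, 2)}, so the count is 1.
Comparison with the Bézout bound: 1 ≤ 4 = deg(f)·deg(g), as expected for curves with no common component (the affine F_11-count falls short of the bound because intersections may lie at infinity, over extension fields, or carry multiplicity).


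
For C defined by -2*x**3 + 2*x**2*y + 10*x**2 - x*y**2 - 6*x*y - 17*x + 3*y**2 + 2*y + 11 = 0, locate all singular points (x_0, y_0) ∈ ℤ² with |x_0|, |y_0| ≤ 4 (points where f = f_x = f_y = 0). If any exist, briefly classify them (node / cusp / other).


Singular points: {(2, 1)}; classification: cusp.

Compute partial derivatives:
  f_x = -6*x**2 + 4*x*y + 20*x - y**2 - 6*y - 17.
  f_y = 2*x**2 - 2*x*y - 6*x + 6*y + 2.
Scan x_0 ∈ {−4, ..., 4}. For each x_0, f_y(x_0, y) is a polynomial in y; find its integer roots y ∈ {−4, ..., 4}, then test f_x and f at those candidates.
  x = -4: f_y(-4, y) = 14*y + 58; no integer root y with |y| ≤ 4.
  x = -3: f_y(-3, y) = 12*y + 38; no integer root y with |y| ≤ 4.
  x = -2: f_y(-2, y) = 10*y + 22; no integer root y with |y| ≤ 4.
  x = -1: f_y(-1, y) = 8*y + 10; no integer root y with |y| ≤ 4.
  x = 0: f_y(0, y) = 6*y + 2; no integer root y with |y| ≤ 4.
  x = 1: f_y(1, y) = 4*y - 2; no integer root y with |y| ≤ 4.
  x = 2: f_y(2, y) = 2*y - 2; vanishes at y ∈ {1}. (2, 1): f_x = 0, f = 0 — SINGULAR.
  x = 3: f_y(3, y) = 2; no integer root y with |y| ≤ 4.
  x = 4: f_y(4, y) = 10 - 2*y; no integer root y with |y| ≤ 4.
Only singular point on the grid: (2, 1).
Classify: substitute x = 2 + u, y = 1 + v and expand: f = -2*u**3 + 2*u**2*v - u*v**2 + v**2.
No constant or linear terms (consistent with a singular point). Quadratic part: v**2. Cubic part: -2*u**3 + 2*u**2*v - u*v**2.
The quadratic part v**2 is a perfect square, so there is a single (double) tangent line v = 0, i.e. y = 1. Restricting the cubic part to that line (v = 0) leaves -2*u**3 ≠ 0, so f is not divisible by v and the branch is v² ≈ 2*u**3 to lowest order — this is a cusp.
Classification: cusp.


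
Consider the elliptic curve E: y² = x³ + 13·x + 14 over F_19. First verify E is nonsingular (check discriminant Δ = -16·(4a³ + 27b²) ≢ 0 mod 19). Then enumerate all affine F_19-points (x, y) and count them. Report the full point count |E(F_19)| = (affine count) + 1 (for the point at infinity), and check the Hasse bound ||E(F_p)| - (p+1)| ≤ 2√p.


Affine points = {(1, 3), (1, 16), (3, 2), (3, 17), (4, 4), (4, 15), (6, 2), (6, 17), (7, 7), (7, 12), (9, 9), (9, 10), (10, 2), (10, 17), (11, 5), (11, 14), (12, 6), (12, 13), (13, 9), (13, 10), (16, 9), (16, 10), (18, 0)}; affine count = 23; |E(F_19)| = 24.

Discriminant check: Δ ∝ 4a³ + 27b² = 4·13³ + 27·14² = 4·2197 + 27·196 ≡ 1 (mod 19). Nonzero ⇒ E is nonsingular.
For each x ∈ F_19, compute rhs = x³ + 13·x + 14 mod 19, then count y ∈ F_19 with y² ≡ rhs.
  x = 0: rhs = 14, matching y values: none (0 points).
  x = 1: rhs = 9, matching y values: 3, 16 (2 points).
  x = 2: rhs = 10, matching y values: none (0 points).
  x = 3: rhs = 4, matching y values: 2, 17 (2 points).
  x = 4: rhs = 16, matching y values: 4, 15 (2 points).
  x = 5: rhs = 14, matching y values: none (0 points).
  x = 6: rhs = 4, matching y values: 2, 17 (2 points).
  x = 7: rhs = 11, matching y values: 7, 12 (2 points).
  x = 8: rhs = 3, matching y values: none (0 points).
  x = 9: rhs = 5, matching y values: 9, 10 (2 points).
  x = 10: rhs = 4, matching y values: 2, 17 (2 points).
  x = 11: rhs = 6, matching y values: 5, 14 (2 points).
  x = 12: rhs = 17, matching y values: 6, 13 (2 points).
  x = 13: rhs = 5, matching y values: 9, 10 (2 points).
  x = 14: rhs = 14, matching y values: none (0 points).
  x = 15: rhs = 12, matching y values: none (0 points).
  x = 16: rhs = 5, matching y values: 9, 10 (2 points).
  x = 17: rhs = 18, matching y values: none (0 points).
  x = 18: rhs = 0, matching y values: 0 (1 points).
Total affine count: 23.
Full point count |E(F_19)| = 23 + 1 = 24.
Hasse bound: |24 − (19+1)| = |4| = 4 ≤ 2√19 ≈ 8.7178 ✓.


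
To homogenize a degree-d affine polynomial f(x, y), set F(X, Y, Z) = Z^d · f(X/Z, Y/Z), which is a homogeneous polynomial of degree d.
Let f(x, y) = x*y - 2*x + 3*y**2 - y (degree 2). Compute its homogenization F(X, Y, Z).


F(X, Y, Z) = X*Y - 2*X*Z + 3*Y**2 - Y*Z

deg(f) = 2.
Substitute x = X/Z, y = Y/Z into f, then multiply by Z^2.
  monomial 1·x^1·y^1 ↦ 1·X^1·Y^1·Z^0.
  monomial -2·x^1·y^0 ↦ -2·X^1·Y^0·Z^1.
  monomial 3·x^0·y^2 ↦ 3·X^0·Y^2·Z^0.
  monomial -1·x^0·y^1 ↦ -1·X^0·Y^1·Z^1.
Collecting: F(X, Y, Z) = X*Y - 2*X*Z + 3*Y**2 - Y*Z.


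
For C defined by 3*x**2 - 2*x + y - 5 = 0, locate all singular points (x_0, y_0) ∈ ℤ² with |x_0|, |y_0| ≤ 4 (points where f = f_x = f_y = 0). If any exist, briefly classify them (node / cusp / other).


No singular points in the scanned grid; C is smooth there.

Compute partial derivatives:
  f_x = 6*x - 2.
  f_y = 1.
f_y = 1 is a nonzero constant, so f_y never vanishes: no point (x, y) can satisfy f = f_x = f_y = 0. In particular no (x, y) ∈ {−4, ..., 4}² is singular; the curve is smooth.


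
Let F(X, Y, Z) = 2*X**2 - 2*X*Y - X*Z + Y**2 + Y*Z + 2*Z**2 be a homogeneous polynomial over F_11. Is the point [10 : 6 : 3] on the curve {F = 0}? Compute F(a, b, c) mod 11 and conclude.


F(10,6,3) ≡ 1 (mod 11); P is NOT on the curve.

Evaluate F(10, 6, 3) term-by-term (mod 11).
  2*X**2 ↦ 2·100·1·1 = 200
  -2*X*Y ↦ -2·10·6·1 = -120
  -X*Z ↦ -1·10·1·3 = -30
  Y**2 ↦ 1·1·36·1 = 36
  Y*Z ↦ 1·1·6·3 = 18
  2*Z**2 ↦ 2·1·1·9 = 18
Sum: F(10, 6, 3) = (200) + (-120) + (-30) + (36) + (18) + (18) = 122.
Reducing mod 11: 122 ≡ 1 (mod 11).
Since F(a, b, c) ≡ 1 ≠ 0 (mod 11), P does NOT lie on the curve.


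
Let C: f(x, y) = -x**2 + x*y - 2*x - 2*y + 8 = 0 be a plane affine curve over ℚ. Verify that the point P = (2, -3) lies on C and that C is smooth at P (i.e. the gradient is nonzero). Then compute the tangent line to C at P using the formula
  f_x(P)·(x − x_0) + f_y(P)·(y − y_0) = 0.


Tangent line at P: 18 - 9*x = 0.

Step 1: f(2, -3) = 0, so P lies on C.
Step 2: partial derivatives
  f_x(x, y) = -2*x + y - 2, f_y(x, y) = x - 2.
  f_x(P) = -9, f_y(P) = 0 (gradient nonzero, so P is smooth).
Step 3: tangent line at P: -9·(x − 2) + 0·(y − -3) = 0.
Expanding: 18 - 9*x = 0.


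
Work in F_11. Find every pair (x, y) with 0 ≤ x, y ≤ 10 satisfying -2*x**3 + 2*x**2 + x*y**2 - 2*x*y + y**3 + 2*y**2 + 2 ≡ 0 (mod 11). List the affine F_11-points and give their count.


Affine F_11-points: {(2, 6), (5, 0), (5, 7), (5, 8), (8, 3), (8, 10), (10, 2)}; count = 7.

For each of the 121 pairs (x, y) ∈ F_11², evaluate f(x, y) mod 11. Record the zeros.
  x = 0: [0↦2, 1↦5, 2↦7, 3↦3, 4↦10, 5↦1, 6↦4, 7↦3, 8↦4, 9↦2, 10↦3]  zeros at y ∈ ∅
  x = 1: [0↦2, 1↦4, 2↦7, 3↦6, 4↦7, 5↦5, 6↦6, 7↦5, 8↦8, 9↦10, 10↦6]  zeros at y ∈ ∅
  x = 2: [0↦5, 1↦6, 2↦10, 3↦1, 4↦7, 5↦1, 6↦0, 7↦10, 8↦4, 9↦10, 10↦1]  zeros at y ∈ {6}
  x = 3: [0↦10, 1↦10, 2↦4, 3↦9, 4↦9, 5↦10, 6↦7, 7↦6, 8↦2, 9↦1, 10↦9]  zeros at y ∈ ∅
  x = 4: [0↦5, 1↦4, 2↦10, 3↦7, 4↦1, 5↦9, 6↦4, 7↦3, 8↦1, 9↦4, 10↦7]  zeros at y ∈ ∅
  x = 5: [0↦0, 1↦9, 2↦5, 3↦5, 4↦4, 5↦8, 6↦1, 7↦0, 8↦0, 9↦7, 10↦5]  zeros at y ∈ {0, 7, 8}
  x = 6: [0↦5, 1↦2, 2↦10, 3↦2, 4↦6, 5↦6, 6↦8, 7↦7, 8↦9, 9↦9, 10↦2]  zeros at y ∈ ∅
  x = 7: [0↦8, 1↦4, 2↦2, 3↦8, 4↦6, 5↦2, 6↦2, 7↦1, 8↦5, 9↦9, 10↦8]  zeros at y ∈ ∅
  x = 8: [0↦8, 1↦3, 2↦2, 3↦0, 4↦3, 5↦6, 6↦4, 7↦3, 8↦9, 9↦6, 10↦0]  zeros at y ∈ {3, 10}
  x = 9: [0↦4, 1↦9, 2↦9, 3↦10, 4↦7, 5↦6, 6↦2, 7↦1, 8↦9, 9↦10, 10↦10]  zeros at y ∈ ∅
  x = 10: [0↦6, 1↦10, 2↦0, 3↦4, 4↦6, 5↦1, 6↦6, 7↦5, 8↦4, 9↦9, 10↦4]  zeros at y ∈ {2}
Collecting zeros: affine points = {(2, 6), (5, 0), (5, 7), (5, 8), (8, 3), (8, 10), (10, 2)}.
Total count |C(F_11)_aff| = 7.


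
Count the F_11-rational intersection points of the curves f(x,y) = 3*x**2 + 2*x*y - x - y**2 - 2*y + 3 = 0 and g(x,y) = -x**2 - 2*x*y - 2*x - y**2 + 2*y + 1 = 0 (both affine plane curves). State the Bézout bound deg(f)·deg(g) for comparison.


Common zeros: {(2, 6), (3, 10), (5, 5)}; count = 3; Bézout bound = 4.

deg(f) = 2, deg(g) = 2, so Bézout bound = 4.
Scan x ∈ F_11. For each x, list the y ∈ F_11 with f(x, y) ≡ 0 and those with g(x, y) ≡ 0 (mod 11); the common zeros in that column are the intersection.
  x = 0: f ≡ 0 at y ∈ {1, 8}; g ≡ 0 at y ∈ ∅; common: ∅.
  x = 1: f ≡ 0 at y ∈ {4, 7}; g ≡ 0 at y ∈ {3, 8}; common: ∅.
  x = 2: f ≡ 0 at y ∈ {6, 7}; g ≡ 0 at y ∈ {3, 6}; common: {6}.
  x = 3: f ≡ 0 at y ∈ {5, 10}; g ≡ 0 at y ∈ {8, 10}; common: {10}.
  x = 4: f ≡ 0 at y ∈ {2, 4}; g ≡ 0 at y ∈ ∅; common: ∅.
  x = 5: f ≡ 0 at y ∈ {3, 5}; g ≡ 0 at y ∈ {5, 9}; common: {5}.
  x = 6: f ≡ 0 at y ∈ {2, 8}; g ≡ 0 at y ∈ {6}; common: ∅.
  x = 7: f ≡ 0 at y ∈ {0, 1}; g ≡ 0 at y ∈ ∅; common: ∅.
  x = 8: f ≡ 0 at y ∈ {0, 3}; g ≡ 0 at y ∈ {9, 10}; common: ∅.
  x = 9: f ≡ 0 at y ∈ {6, 10}; g ≡ 0 at y ∈ ∅; common: ∅.
  x = 10: f ≡ 0 at y ∈ {9}; g ≡ 0 at y ∈ ∅; common: ∅.
Collecting: common zeros = {(2, 6), (3, 10), (5, 5)}, so the count is 3.
Comparison with the Bézout bound: 3 ≤ 4 = deg(f)·deg(g), as expected for curves with no common component (the affine F_11-count falls short of the bound because intersections may lie at infinity, over extension fields, or carry multiplicity).


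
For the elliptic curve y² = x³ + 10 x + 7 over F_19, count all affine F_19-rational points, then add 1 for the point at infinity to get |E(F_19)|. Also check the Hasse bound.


Affine points = {(0, 8), (0, 11), (2, 4), (2, 15), (3, 8), (3, 11), (4, 4), (4, 15), (5, 7), (5, 12), (6, 6), (6, 13), (9, 3), (9, 16), (10, 9), (10, 10), (11, 2), (11, 17), (13, 4), (13, 15), (15, 6), (15, 13), (16, 8), (16, 11), (17, 6), (17, 13)}; affine count = 26; |E(F_19)| = 27.

Discriminant check: Δ ∝ 4a³ + 27b² = 4·10³ + 27·7² = 4·1000 + 27·49 ≡ 3 (mod 19). Nonzero ⇒ E is nonsingular.
For each x ∈ F_19, compute rhs = x³ + 10·x + 7 mod 19, then count y ∈ F_19 with y² ≡ rhs.
  x = 0: rhs = 7, matching y values: 8, 11 (2 points).
  x = 1: rhs = 18, matching y values: none (0 points).
  x = 2: rhs = 16, matching y values: 4, 15 (2 points).
  x = 3: rhs = 7, matching y values: 8, 11 (2 points).
  x = 4: rhs = 16, matching y values: 4, 15 (2 points).
  x = 5: rhs = 11, matching y values: 7, 12 (2 points).
  x = 6: rhs = 17, matching y values: 6, 13 (2 points).
  x = 7: rhs = 2, matching y values: none (0 points).
  x = 8: rhs = 10, matching y values: none (0 points).
  x = 9: rhs = 9, matching y values: 3, 16 (2 points).
  x = 10: rhs = 5, matching y values: 9, 10 (2 points).
  x = 11: rhs = 4, matching y values: 2, 17 (2 points).
  x = 12: rhs = 12, matching y values: none (0 points).
  x = 13: rhs = 16, matching y values: 4, 15 (2 points).
  x = 14: rhs = 3, matching y values: none (0 points).
  x = 15: rhs = 17, matching y values: 6, 13 (2 points).
  x = 16: rhs = 7, matching y values: 8, 11 (2 points).
  x = 17: rhs = 17, matching y values: 6, 13 (2 points).
  x = 18: rhs = 15, matching y values: none (0 points).
Total affine count: 26.
Full point count |E(F_19)| = 26 + 1 = 27.
Hasse bound: |27 − (19+1)| = |7| = 7 ≤ 2√19 ≈ 8.7178 ✓.
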